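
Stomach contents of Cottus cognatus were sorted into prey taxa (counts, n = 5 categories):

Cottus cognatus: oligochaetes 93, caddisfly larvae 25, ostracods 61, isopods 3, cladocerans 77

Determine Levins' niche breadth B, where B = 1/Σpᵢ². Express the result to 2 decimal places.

Proportions for Cottus cognatus (n=259): 93/259=0.3591, 25/259=0.0965, 61/259=0.2355, 3/259=0.0116, 77/259=0.2973
Σpᵢ² = 0.3591² + 0.0965² + 0.2355² + 0.0116² + 0.2973² = 0.128953 + 0.009312 + 0.055460 + 0.000135 + 0.088387 = 0.282247
B = 1 / 0.282247 = 3.5430

3.54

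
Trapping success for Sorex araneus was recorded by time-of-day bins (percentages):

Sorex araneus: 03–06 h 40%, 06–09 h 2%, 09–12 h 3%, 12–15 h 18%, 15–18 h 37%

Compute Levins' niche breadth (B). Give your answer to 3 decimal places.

Convert percentages to proportions (divide by 100).
Σpᵢ² = 0.40² + 0.02² + 0.03² + 0.18² + 0.37² = 0.1600 + 0.0004 + 0.0009 + 0.0324 + 0.1369 = 0.3306
B = 1 / 0.3306 = 3.02480

3.025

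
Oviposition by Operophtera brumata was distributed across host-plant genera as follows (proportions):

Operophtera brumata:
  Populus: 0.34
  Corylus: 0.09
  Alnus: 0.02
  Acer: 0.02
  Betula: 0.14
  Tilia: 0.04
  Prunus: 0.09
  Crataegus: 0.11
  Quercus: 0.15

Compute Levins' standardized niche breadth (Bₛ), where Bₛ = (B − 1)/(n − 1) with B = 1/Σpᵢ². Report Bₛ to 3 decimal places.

0.538

Σpᵢ² = 0.34² + 0.09² + 0.02² + 0.02² + 0.14² + 0.04² + 0.09² + 0.11² + 0.15² = 0.1156 + 0.0081 + 0.0004 + 0.0004 + 0.0196 + 0.0016 + 0.0081 + 0.0121 + 0.0225 = 0.1884
B = 1 / 0.1884 = 5.30786
Bₛ = (B − 1)/(n − 1) = (5.30786 − 1)/(9 − 1) = 4.30786/8 = 0.53848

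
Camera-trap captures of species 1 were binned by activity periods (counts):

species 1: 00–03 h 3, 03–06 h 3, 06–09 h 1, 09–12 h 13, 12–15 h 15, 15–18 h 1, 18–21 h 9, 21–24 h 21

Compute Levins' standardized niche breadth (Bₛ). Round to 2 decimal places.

Proportions for species 1 (n=66): 3/66=0.0455, 3/66=0.0455, 1/66=0.0152, 13/66=0.1970, 15/66=0.2273, 1/66=0.0152, 9/66=0.1364, 21/66=0.3182
Σpᵢ² = 0.0455² + 0.0455² + 0.0152² + 0.1970² + 0.2273² + 0.0152² + 0.1364² + 0.3182² = 0.002070 + 0.002070 + 0.000231 + 0.038809 + 0.051665 + 0.000231 + 0.018605 + 0.101251 = 0.214932
B = 1 / 0.214932 = 4.6526
Bₛ = (B − 1)/(n − 1) = (4.6526 − 1)/(8 − 1) = 3.6526/7 = 0.5218

0.52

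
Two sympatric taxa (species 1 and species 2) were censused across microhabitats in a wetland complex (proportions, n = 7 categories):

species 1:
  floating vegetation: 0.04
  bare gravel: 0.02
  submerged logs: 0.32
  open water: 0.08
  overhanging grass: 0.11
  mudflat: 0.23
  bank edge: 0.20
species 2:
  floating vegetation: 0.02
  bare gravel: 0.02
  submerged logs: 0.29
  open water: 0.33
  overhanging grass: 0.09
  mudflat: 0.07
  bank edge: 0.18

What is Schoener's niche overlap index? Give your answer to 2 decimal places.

0.75

Σ|p₁ᵢ − p₂ᵢ| = 0.02 + 0.00 + 0.03 + 0.25 + 0.02 + 0.16 + 0.02 = 0.50
D = 1 − ½ × 0.50 = 1 − 0.250 = 0.7500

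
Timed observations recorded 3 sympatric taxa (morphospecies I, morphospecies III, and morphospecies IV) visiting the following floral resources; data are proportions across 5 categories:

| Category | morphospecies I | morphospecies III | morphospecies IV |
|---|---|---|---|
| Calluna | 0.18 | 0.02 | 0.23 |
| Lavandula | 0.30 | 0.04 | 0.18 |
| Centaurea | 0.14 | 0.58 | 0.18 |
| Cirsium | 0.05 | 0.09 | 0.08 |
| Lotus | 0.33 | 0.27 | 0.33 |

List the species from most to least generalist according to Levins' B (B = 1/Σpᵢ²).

Σp_Iᵢ² = 0.18² + 0.30² + 0.14² + 0.05² + 0.33² = 0.0324 + 0.0900 + 0.0196 + 0.0025 + 0.1089 = 0.2534
B_I = 1 / 0.2534 = 3.9463
Σp_IIIᵢ² = 0.02² + 0.04² + 0.58² + 0.09² + 0.27² = 0.0004 + 0.0016 + 0.3364 + 0.0081 + 0.0729 = 0.4194
B_III = 1 / 0.4194 = 2.3844
Σp_IVᵢ² = 0.23² + 0.18² + 0.18² + 0.08² + 0.33² = 0.0529 + 0.0324 + 0.0324 + 0.0064 + 0.1089 = 0.2330
B_IV = 1 / 0.2330 = 4.2918
Ranking by B (broadest → narrowest): morphospecies IV (4.29) > morphospecies I (3.95) > morphospecies III (2.38)

morphospecies IV > morphospecies I > morphospecies III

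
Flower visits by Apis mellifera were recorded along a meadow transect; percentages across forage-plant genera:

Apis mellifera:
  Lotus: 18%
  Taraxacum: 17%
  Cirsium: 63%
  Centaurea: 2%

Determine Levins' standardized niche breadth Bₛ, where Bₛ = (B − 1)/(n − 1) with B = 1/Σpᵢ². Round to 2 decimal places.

Convert percentages to proportions (divide by 100).
Σpᵢ² = 0.18² + 0.17² + 0.63² + 0.02² = 0.0324 + 0.0289 + 0.3969 + 0.0004 = 0.4586
B = 1 / 0.4586 = 2.1805
Bₛ = (B − 1)/(n − 1) = (2.1805 − 1)/(4 − 1) = 1.1805/3 = 0.3935

0.39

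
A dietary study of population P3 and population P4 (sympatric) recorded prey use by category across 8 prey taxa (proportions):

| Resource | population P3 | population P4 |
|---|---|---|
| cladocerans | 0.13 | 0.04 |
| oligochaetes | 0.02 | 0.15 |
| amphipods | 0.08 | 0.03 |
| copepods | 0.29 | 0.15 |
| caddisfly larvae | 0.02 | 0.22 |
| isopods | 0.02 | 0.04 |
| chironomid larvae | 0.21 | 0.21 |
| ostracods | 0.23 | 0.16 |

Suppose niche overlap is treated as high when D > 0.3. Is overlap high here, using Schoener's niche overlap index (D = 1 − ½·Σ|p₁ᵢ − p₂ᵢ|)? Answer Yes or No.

Σ|p₁ᵢ − p₂ᵢ| = 0.09 + 0.13 + 0.05 + 0.14 + 0.20 + 0.02 + 0.00 + 0.07 = 0.70
D = 1 − ½ × 0.70 = 1 − 0.350 = 0.6500
D = 0.6500 > 0.3 → Yes.

Yes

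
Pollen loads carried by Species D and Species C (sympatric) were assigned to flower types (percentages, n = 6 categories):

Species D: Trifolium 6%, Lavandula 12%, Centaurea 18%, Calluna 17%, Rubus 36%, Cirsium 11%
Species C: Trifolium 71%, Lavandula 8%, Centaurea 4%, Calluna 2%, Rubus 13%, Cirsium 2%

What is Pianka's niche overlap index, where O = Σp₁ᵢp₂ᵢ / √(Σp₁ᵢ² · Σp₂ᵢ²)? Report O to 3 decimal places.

Convert percentages to proportions (divide by 100).
Σ p₁ᵢp₂ᵢ = 0.0426 + 0.0096 + 0.0072 + 0.0034 + 0.0468 + 0.0022 = 0.1118
Σp_1ᵢ² = 0.06² + 0.12² + 0.18² + 0.17² + 0.36² + 0.11² = 0.0036 + 0.0144 + 0.0324 + 0.0289 + 0.1296 + 0.0121 = 0.2210
Σp_2ᵢ² = 0.71² + 0.08² + 0.04² + 0.02² + 0.13² + 0.02² = 0.5041 + 0.0064 + 0.0016 + 0.0004 + 0.0169 + 0.0004 = 0.5298
O = 0.1118 / √(0.2210 × 0.5298) = 0.1118 / 0.342178 = 0.32673

0.327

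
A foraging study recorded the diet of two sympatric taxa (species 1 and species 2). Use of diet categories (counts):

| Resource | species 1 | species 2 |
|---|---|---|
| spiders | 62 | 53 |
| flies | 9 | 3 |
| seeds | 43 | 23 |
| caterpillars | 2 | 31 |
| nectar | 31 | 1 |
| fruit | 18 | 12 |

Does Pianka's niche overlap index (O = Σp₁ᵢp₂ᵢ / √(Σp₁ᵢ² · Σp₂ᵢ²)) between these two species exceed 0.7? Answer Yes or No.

Proportions for species 1 (n=165): 62/165=0.3758, 9/165=0.0545, 43/165=0.2606, 2/165=0.0121, 31/165=0.1879, 18/165=0.1091
Proportions for species 2 (n=123): 53/123=0.4309, 3/123=0.0244, 23/123=0.1870, 31/123=0.2520, 1/123=0.0081, 12/123=0.0976
Σ p₁ᵢp₂ᵢ = 0.161932 + 0.001330 + 0.048732 + 0.003049 + 0.001522 + 0.010648 = 0.227213
Σp_1ᵢ² = 0.3758² + 0.0545² + 0.2606² + 0.0121² + 0.1879² + 0.1091² = 0.141226 + 0.002970 + 0.067912 + 0.000146 + 0.035306 + 0.011903 = 0.259463
Σp_2ᵢ² = 0.4309² + 0.0244² + 0.1870² + 0.2520² + 0.0081² + 0.0976² = 0.185675 + 0.000595 + 0.034969 + 0.063504 + 0.000066 + 0.009526 = 0.294335
O = 0.227213 / √(0.259463 × 0.294335) = 0.227213 / 0.2763495 = 0.8222
O = 0.8222 > 0.7 → Yes.

Yes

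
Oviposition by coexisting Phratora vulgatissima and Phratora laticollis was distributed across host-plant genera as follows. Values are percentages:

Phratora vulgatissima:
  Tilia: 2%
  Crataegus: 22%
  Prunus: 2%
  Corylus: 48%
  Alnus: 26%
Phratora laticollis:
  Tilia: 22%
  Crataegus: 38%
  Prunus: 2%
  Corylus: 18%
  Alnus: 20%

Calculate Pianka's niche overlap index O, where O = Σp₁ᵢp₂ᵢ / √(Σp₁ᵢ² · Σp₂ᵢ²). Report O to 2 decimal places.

0.75

Convert percentages to proportions (divide by 100).
Σ p₁ᵢp₂ᵢ = 0.0044 + 0.0836 + 0.0004 + 0.0864 + 0.0520 = 0.2268
Σp_1ᵢ² = 0.02² + 0.22² + 0.02² + 0.48² + 0.26² = 0.0004 + 0.0484 + 0.0004 + 0.2304 + 0.0676 = 0.3472
Σp_2ᵢ² = 0.22² + 0.38² + 0.02² + 0.18² + 0.20² = 0.0484 + 0.1444 + 0.0004 + 0.0324 + 0.0400 = 0.2656
O = 0.2268 / √(0.3472 × 0.2656) = 0.2268 / 0.30367 = 0.7469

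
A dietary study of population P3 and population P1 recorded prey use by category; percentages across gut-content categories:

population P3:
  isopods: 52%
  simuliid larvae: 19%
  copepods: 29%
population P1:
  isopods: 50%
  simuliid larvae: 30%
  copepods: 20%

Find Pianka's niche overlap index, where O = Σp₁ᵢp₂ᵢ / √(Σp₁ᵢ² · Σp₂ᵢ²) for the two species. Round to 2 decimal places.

0.97

Convert percentages to proportions (divide by 100).
Σ p₁ᵢp₂ᵢ = 0.2600 + 0.0570 + 0.0580 = 0.3750
Σp_1ᵢ² = 0.52² + 0.19² + 0.29² = 0.2704 + 0.0361 + 0.0841 = 0.3906
Σp_2ᵢ² = 0.50² + 0.30² + 0.20² = 0.2500 + 0.0900 + 0.0400 = 0.3800
O = 0.3750 / √(0.3906 × 0.3800) = 0.3750 / 0.38526 = 0.9734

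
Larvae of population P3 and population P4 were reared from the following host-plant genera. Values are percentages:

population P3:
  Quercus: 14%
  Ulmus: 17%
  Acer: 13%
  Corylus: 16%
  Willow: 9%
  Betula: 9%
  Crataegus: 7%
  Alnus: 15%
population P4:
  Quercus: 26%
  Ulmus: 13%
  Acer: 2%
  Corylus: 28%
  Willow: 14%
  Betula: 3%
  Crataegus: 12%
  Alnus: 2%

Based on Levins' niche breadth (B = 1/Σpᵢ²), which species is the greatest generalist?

Convert percentages to proportions (divide by 100).
Σp_P3ᵢ² = 0.14² + 0.17² + 0.13² + 0.16² + 0.09² + 0.09² + 0.07² + 0.15² = 0.0196 + 0.0289 + 0.0169 + 0.0256 + 0.0081 + 0.0081 + 0.0049 + 0.0225 = 0.1346
B_P3 = 1 / 0.1346 = 7.4294
Σp_P4ᵢ² = 0.26² + 0.13² + 0.02² + 0.28² + 0.14² + 0.03² + 0.12² + 0.02² = 0.0676 + 0.0169 + 0.0004 + 0.0784 + 0.0196 + 0.0009 + 0.0144 + 0.0004 = 0.1986
B_P4 = 1 / 0.1986 = 5.0352
Highest B → broadest niche (most generalist): population P3 (B = 7.43).

population P3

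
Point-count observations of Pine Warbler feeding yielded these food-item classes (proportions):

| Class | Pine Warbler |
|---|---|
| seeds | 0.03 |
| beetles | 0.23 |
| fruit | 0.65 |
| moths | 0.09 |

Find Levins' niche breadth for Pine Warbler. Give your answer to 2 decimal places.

Σpᵢ² = 0.03² + 0.23² + 0.65² + 0.09² = 0.0009 + 0.0529 + 0.4225 + 0.0081 = 0.4844
B = 1 / 0.4844 = 2.0644

2.06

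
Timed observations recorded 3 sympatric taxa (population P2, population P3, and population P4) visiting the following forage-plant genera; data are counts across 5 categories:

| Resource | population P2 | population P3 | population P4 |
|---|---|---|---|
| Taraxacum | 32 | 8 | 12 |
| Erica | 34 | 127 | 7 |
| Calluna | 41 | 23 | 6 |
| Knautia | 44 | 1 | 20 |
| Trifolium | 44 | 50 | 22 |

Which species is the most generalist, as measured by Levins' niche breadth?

population P2

Proportions for population P2 (n=195): 32/195=0.1641, 34/195=0.1744, 41/195=0.2103, 44/195=0.2256, 44/195=0.2256
Proportions for population P3 (n=209): 8/209=0.0383, 127/209=0.6077, 23/209=0.1100, 1/209=0.0048, 50/209=0.2392
Proportions for population P4 (n=67): 12/67=0.1791, 7/67=0.1045, 6/67=0.0896, 20/67=0.2985, 22/67=0.3284
Σp_P2ᵢ² = 0.1641² + 0.1744² + 0.2103² + 0.2256² + 0.2256² = 0.026929 + 0.030415 + 0.044226 + 0.050895 + 0.050895 = 0.203360
B_P2 = 1 / 0.203360 = 4.9174
Σp_P3ᵢ² = 0.0383² + 0.6077² + 0.1100² + 0.0048² + 0.2392² = 0.001467 + 0.369299 + 0.012100 + 0.000023 + 0.057217 = 0.440106
B_P3 = 1 / 0.440106 = 2.2722
Σp_P4ᵢ² = 0.1791² + 0.1045² + 0.0896² + 0.2985² + 0.3284² = 0.032077 + 0.010920 + 0.008028 + 0.089102 + 0.107847 = 0.247974
B_P4 = 1 / 0.247974 = 4.0327
Highest B → broadest niche (most generalist): population P2 (B = 4.92).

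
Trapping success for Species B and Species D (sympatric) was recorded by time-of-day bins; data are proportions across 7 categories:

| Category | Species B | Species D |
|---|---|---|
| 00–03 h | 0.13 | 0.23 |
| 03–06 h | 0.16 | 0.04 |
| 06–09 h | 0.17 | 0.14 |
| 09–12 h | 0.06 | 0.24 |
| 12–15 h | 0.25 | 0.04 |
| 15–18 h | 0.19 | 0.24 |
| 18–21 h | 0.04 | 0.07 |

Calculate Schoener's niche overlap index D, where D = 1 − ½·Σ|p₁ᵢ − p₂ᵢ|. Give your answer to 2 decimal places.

0.64

Σ|p₁ᵢ − p₂ᵢ| = 0.10 + 0.12 + 0.03 + 0.18 + 0.21 + 0.05 + 0.03 = 0.72
D = 1 − ½ × 0.72 = 1 − 0.360 = 0.6400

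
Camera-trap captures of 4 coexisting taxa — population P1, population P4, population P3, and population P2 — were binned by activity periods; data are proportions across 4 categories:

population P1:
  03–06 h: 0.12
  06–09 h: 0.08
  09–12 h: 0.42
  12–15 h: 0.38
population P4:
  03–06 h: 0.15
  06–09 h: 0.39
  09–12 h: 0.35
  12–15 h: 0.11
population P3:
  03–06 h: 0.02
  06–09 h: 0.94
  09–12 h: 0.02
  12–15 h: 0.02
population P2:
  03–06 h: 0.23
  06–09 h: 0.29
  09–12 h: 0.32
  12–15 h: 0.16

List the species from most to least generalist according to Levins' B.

population P2 > population P4 > population P1 > population P3

Σp_P1ᵢ² = 0.12² + 0.08² + 0.42² + 0.38² = 0.0144 + 0.0064 + 0.1764 + 0.1444 = 0.3416
B_P1 = 1 / 0.3416 = 2.9274
Σp_P4ᵢ² = 0.15² + 0.39² + 0.35² + 0.11² = 0.0225 + 0.1521 + 0.1225 + 0.0121 = 0.3092
B_P4 = 1 / 0.3092 = 3.2342
Σp_P3ᵢ² = 0.02² + 0.94² + 0.02² + 0.02² = 0.0004 + 0.8836 + 0.0004 + 0.0004 = 0.8848
B_P3 = 1 / 0.8848 = 1.1302
Σp_P2ᵢ² = 0.23² + 0.29² + 0.32² + 0.16² = 0.0529 + 0.0841 + 0.1024 + 0.0256 = 0.2650
B_P2 = 1 / 0.2650 = 3.7736
Ranking by B (broadest → narrowest): population P2 (3.77) > population P4 (3.23) > population P1 (2.93) > population P3 (1.13)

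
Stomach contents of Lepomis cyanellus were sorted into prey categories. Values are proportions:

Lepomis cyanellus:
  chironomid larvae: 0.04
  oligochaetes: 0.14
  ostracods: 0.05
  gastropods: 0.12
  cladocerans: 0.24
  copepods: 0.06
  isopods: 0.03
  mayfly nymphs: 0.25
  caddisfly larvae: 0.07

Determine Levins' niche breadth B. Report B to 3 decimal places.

5.967

Σpᵢ² = 0.04² + 0.14² + 0.05² + 0.12² + 0.24² + 0.06² + 0.03² + 0.25² + 0.07² = 0.0016 + 0.0196 + 0.0025 + 0.0144 + 0.0576 + 0.0036 + 0.0009 + 0.0625 + 0.0049 = 0.1676
B = 1 / 0.1676 = 5.96659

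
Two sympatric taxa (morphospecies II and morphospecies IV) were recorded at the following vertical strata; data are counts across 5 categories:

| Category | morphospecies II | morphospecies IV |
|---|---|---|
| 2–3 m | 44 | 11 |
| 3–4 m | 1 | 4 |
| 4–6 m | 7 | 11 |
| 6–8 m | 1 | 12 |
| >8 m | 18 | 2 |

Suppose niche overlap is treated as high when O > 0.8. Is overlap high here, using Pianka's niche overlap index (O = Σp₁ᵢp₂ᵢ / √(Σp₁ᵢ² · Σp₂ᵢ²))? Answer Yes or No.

Proportions for morphospecies II (n=71): 44/71=0.6197, 1/71=0.0141, 7/71=0.0986, 1/71=0.0141, 18/71=0.2535
Proportions for morphospecies IV (n=40): 11/40=0.2750, 4/40=0.1000, 11/40=0.2750, 12/40=0.3000, 2/40=0.0500
Σ p₁ᵢp₂ᵢ = 0.170418 + 0.001410 + 0.027115 + 0.004230 + 0.012675 = 0.215848
Σp_1ᵢ² = 0.6197² + 0.0141² + 0.0986² + 0.0141² + 0.2535² = 0.384028 + 0.000199 + 0.009722 + 0.000199 + 0.064262 = 0.458410
Σp_2ᵢ² = 0.2750² + 0.1000² + 0.2750² + 0.3000² + 0.0500² = 0.075625 + 0.010000 + 0.075625 + 0.090000 + 0.002500 = 0.253750
O = 0.215848 / √(0.458410 × 0.253750) = 0.215848 / 0.3410594 = 0.6329
O = 0.6329 < 0.8 → No.

No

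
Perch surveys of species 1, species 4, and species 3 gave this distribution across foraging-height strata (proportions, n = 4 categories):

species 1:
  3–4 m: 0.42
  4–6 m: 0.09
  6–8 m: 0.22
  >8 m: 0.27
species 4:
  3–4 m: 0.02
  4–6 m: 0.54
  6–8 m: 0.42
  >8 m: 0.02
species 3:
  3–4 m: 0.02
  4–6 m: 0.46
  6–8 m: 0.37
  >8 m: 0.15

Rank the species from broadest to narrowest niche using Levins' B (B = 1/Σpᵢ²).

species 1 > species 3 > species 4

Σp_1ᵢ² = 0.42² + 0.09² + 0.22² + 0.27² = 0.1764 + 0.0081 + 0.0484 + 0.0729 = 0.3058
B_1 = 1 / 0.3058 = 3.2701
Σp_4ᵢ² = 0.02² + 0.54² + 0.42² + 0.02² = 0.0004 + 0.2916 + 0.1764 + 0.0004 = 0.4688
B_4 = 1 / 0.4688 = 2.1331
Σp_3ᵢ² = 0.02² + 0.46² + 0.37² + 0.15² = 0.0004 + 0.2116 + 0.1369 + 0.0225 = 0.3714
B_3 = 1 / 0.3714 = 2.6925
Ranking by B (broadest → narrowest): species 1 (3.27) > species 3 (2.69) > species 4 (2.13)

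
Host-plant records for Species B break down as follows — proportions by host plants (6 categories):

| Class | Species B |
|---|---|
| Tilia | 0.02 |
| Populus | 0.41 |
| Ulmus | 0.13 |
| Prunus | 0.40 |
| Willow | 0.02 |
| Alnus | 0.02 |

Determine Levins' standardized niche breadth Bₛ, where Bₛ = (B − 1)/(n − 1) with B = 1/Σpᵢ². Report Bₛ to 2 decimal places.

0.38

Σpᵢ² = 0.02² + 0.41² + 0.13² + 0.40² + 0.02² + 0.02² = 0.0004 + 0.1681 + 0.0169 + 0.1600 + 0.0004 + 0.0004 = 0.3462
B = 1 / 0.3462 = 2.8885
Bₛ = (B − 1)/(n − 1) = (2.8885 − 1)/(6 − 1) = 1.8885/5 = 0.3777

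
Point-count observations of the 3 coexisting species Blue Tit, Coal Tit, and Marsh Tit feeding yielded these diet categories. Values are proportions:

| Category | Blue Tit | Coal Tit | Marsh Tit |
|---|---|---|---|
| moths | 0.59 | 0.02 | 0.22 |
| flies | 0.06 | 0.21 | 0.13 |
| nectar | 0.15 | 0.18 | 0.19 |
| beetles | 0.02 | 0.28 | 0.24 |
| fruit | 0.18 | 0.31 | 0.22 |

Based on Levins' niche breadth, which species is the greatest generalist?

Marsh Tit

Σp_Blueᵢ² = 0.59² + 0.06² + 0.15² + 0.02² + 0.18² = 0.3481 + 0.0036 + 0.0225 + 0.0004 + 0.0324 = 0.4070
B_Blue = 1 / 0.4070 = 2.4570
Σp_Coalᵢ² = 0.02² + 0.21² + 0.18² + 0.28² + 0.31² = 0.0004 + 0.0441 + 0.0324 + 0.0784 + 0.0961 = 0.2514
B_Coal = 1 / 0.2514 = 3.9777
Σp_Marsᵢ² = 0.22² + 0.13² + 0.19² + 0.24² + 0.22² = 0.0484 + 0.0169 + 0.0361 + 0.0576 + 0.0484 = 0.2074
B_Mars = 1 / 0.2074 = 4.8216
Highest B → broadest niche (most generalist): Marsh Tit (B = 4.82).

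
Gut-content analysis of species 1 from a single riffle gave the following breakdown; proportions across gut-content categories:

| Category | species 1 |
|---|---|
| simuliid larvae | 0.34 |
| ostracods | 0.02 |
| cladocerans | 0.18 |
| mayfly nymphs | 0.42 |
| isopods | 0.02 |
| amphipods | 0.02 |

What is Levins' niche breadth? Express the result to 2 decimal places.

Σpᵢ² = 0.34² + 0.02² + 0.18² + 0.42² + 0.02² + 0.02² = 0.1156 + 0.0004 + 0.0324 + 0.1764 + 0.0004 + 0.0004 = 0.3256
B = 1 / 0.3256 = 3.0713

3.07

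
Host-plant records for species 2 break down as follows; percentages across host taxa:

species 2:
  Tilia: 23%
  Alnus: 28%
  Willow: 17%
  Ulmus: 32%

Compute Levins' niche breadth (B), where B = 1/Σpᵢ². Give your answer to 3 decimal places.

3.808

Convert percentages to proportions (divide by 100).
Σpᵢ² = 0.23² + 0.28² + 0.17² + 0.32² = 0.0529 + 0.0784 + 0.0289 + 0.1024 = 0.2626
B = 1 / 0.2626 = 3.80807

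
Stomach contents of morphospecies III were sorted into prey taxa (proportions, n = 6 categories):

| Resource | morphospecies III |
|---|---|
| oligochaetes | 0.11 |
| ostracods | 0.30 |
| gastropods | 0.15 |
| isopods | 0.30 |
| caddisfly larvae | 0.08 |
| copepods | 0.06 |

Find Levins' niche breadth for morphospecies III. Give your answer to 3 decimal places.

4.452

Σpᵢ² = 0.11² + 0.30² + 0.15² + 0.30² + 0.08² + 0.06² = 0.0121 + 0.0900 + 0.0225 + 0.0900 + 0.0064 + 0.0036 = 0.2246
B = 1 / 0.2246 = 4.45236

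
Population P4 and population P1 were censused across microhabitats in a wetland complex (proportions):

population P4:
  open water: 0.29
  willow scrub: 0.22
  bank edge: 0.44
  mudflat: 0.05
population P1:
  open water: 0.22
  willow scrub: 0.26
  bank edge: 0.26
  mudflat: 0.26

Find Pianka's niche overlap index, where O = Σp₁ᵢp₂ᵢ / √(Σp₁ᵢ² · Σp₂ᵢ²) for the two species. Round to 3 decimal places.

0.865

Σ p₁ᵢp₂ᵢ = 0.0638 + 0.0572 + 0.1144 + 0.0130 = 0.2484
Σp_1ᵢ² = 0.29² + 0.22² + 0.44² + 0.05² = 0.0841 + 0.0484 + 0.1936 + 0.0025 = 0.3286
Σp_2ᵢ² = 0.22² + 0.26² + 0.26² + 0.26² = 0.0484 + 0.0676 + 0.0676 + 0.0676 = 0.2512
O = 0.2484 / √(0.3286 × 0.2512) = 0.2484 / 0.287305 = 0.86459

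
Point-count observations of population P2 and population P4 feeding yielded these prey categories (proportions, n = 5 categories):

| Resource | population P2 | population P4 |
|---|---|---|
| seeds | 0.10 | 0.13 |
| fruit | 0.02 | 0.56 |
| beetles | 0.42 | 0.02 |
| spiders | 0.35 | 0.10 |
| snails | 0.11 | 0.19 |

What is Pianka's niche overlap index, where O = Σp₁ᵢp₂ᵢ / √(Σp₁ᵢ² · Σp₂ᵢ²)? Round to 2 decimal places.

0.25

Σ p₁ᵢp₂ᵢ = 0.0130 + 0.0112 + 0.0084 + 0.0350 + 0.0209 = 0.0885
Σp_1ᵢ² = 0.10² + 0.02² + 0.42² + 0.35² + 0.11² = 0.0100 + 0.0004 + 0.1764 + 0.1225 + 0.0121 = 0.3214
Σp_2ᵢ² = 0.13² + 0.56² + 0.02² + 0.10² + 0.19² = 0.0169 + 0.3136 + 0.0004 + 0.0100 + 0.0361 = 0.3770
O = 0.0885 / √(0.3214 × 0.3770) = 0.0885 / 0.34809 = 0.2542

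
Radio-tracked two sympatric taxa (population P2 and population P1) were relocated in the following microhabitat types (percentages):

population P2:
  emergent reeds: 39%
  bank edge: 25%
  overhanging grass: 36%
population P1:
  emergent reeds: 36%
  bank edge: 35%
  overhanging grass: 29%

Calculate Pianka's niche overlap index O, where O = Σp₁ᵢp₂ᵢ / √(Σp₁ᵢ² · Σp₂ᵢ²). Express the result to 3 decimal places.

0.977

Convert percentages to proportions (divide by 100).
Σ p₁ᵢp₂ᵢ = 0.1404 + 0.0875 + 0.1044 = 0.3323
Σp_1ᵢ² = 0.39² + 0.25² + 0.36² = 0.1521 + 0.0625 + 0.1296 = 0.3442
Σp_2ᵢ² = 0.36² + 0.35² + 0.29² = 0.1296 + 0.1225 + 0.0841 = 0.3362
O = 0.3323 / √(0.3442 × 0.3362) = 0.3323 / 0.340176 = 0.97685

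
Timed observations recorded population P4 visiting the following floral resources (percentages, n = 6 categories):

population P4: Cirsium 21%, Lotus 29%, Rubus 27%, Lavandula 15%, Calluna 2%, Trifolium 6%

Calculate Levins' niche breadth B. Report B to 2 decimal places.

4.39

Convert percentages to proportions (divide by 100).
Σpᵢ² = 0.21² + 0.29² + 0.27² + 0.15² + 0.02² + 0.06² = 0.0441 + 0.0841 + 0.0729 + 0.0225 + 0.0004 + 0.0036 = 0.2276
B = 1 / 0.2276 = 4.3937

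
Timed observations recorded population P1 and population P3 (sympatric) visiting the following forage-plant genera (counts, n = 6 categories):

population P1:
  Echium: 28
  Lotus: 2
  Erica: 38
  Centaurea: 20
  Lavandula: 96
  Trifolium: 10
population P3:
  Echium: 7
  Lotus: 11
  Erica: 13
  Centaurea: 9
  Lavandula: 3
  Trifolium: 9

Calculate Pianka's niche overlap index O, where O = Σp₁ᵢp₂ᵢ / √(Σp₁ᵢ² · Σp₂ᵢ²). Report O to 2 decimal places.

Proportions for population P1 (n=194): 28/194=0.1443, 2/194=0.0103, 38/194=0.1959, 20/194=0.1031, 96/194=0.4948, 10/194=0.0515
Proportions for population P3 (n=52): 7/52=0.1346, 11/52=0.2115, 13/52=0.2500, 9/52=0.1731, 3/52=0.0577, 9/52=0.1731
Σ p₁ᵢp₂ᵢ = 0.019423 + 0.002178 + 0.048975 + 0.017847 + 0.028550 + 0.008915 = 0.125888
Σp_1ᵢ² = 0.1443² + 0.0103² + 0.1959² + 0.1031² + 0.4948² + 0.0515² = 0.020822 + 0.000106 + 0.038377 + 0.010630 + 0.244827 + 0.002652 = 0.317414
Σp_2ᵢ² = 0.1346² + 0.2115² + 0.2500² + 0.1731² + 0.0577² + 0.1731² = 0.018117 + 0.044732 + 0.062500 + 0.029964 + 0.003329 + 0.029964 = 0.188606
O = 0.125888 / √(0.317414 × 0.188606) = 0.125888 / 0.2446757 = 0.5145

0.51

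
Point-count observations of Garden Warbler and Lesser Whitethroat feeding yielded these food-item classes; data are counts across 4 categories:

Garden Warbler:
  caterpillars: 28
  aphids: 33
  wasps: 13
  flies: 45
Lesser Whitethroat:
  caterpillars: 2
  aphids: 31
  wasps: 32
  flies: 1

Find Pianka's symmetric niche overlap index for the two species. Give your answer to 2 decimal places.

0.54

Proportions for Garden Warbler (n=119): 28/119=0.2353, 33/119=0.2773, 13/119=0.1092, 45/119=0.3782
Proportions for Lesser Whitethroat (n=66): 2/66=0.0303, 31/66=0.4697, 32/66=0.4848, 1/66=0.0152
Σ p₁ᵢp₂ᵢ = 0.007130 + 0.130248 + 0.052940 + 0.005749 = 0.196067
Σp_1ᵢ² = 0.2353² + 0.2773² + 0.1092² + 0.3782² = 0.055366 + 0.076895 + 0.011925 + 0.143035 = 0.287221
Σp_2ᵢ² = 0.0303² + 0.4697² + 0.4848² + 0.0152² = 0.000918 + 0.220618 + 0.235031 + 0.000231 = 0.456798
O = 0.196067 / √(0.287221 × 0.456798) = 0.196067 / 0.3622181 = 0.5413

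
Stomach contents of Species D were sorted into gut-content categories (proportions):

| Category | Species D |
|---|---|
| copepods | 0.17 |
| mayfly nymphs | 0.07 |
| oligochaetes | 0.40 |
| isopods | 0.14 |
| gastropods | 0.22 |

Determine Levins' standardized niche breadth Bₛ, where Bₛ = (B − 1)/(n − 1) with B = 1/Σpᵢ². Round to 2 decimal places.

Σpᵢ² = 0.17² + 0.07² + 0.40² + 0.14² + 0.22² = 0.0289 + 0.0049 + 0.1600 + 0.0196 + 0.0484 = 0.2618
B = 1 / 0.2618 = 3.8197
Bₛ = (B − 1)/(n − 1) = (3.8197 − 1)/(5 − 1) = 2.8197/4 = 0.7049

0.70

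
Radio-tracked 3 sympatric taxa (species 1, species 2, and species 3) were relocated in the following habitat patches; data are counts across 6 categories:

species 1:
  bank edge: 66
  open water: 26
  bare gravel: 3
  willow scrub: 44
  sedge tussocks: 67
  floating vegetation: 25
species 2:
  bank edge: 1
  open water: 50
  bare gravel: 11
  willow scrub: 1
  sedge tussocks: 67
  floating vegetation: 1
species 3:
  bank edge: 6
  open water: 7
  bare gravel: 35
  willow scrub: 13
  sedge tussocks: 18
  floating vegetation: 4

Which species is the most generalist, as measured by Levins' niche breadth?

Proportions for species 1 (n=231): 66/231=0.2857, 26/231=0.1126, 3/231=0.0130, 44/231=0.1905, 67/231=0.2900, 25/231=0.1082
Proportions for species 2 (n=131): 1/131=0.0076, 50/131=0.3817, 11/131=0.0840, 1/131=0.0076, 67/131=0.5115, 1/131=0.0076
Proportions for species 3 (n=83): 6/83=0.0723, 7/83=0.0843, 35/83=0.4217, 13/83=0.1566, 18/83=0.2169, 4/83=0.0482
Σp_1ᵢ² = 0.2857² + 0.1126² + 0.0130² + 0.1905² + 0.2900² + 0.1082² = 0.081624 + 0.012679 + 0.000169 + 0.036290 + 0.084100 + 0.011707 = 0.226569
B_1 = 1 / 0.226569 = 4.4137
Σp_2ᵢ² = 0.0076² + 0.3817² + 0.0840² + 0.0076² + 0.5115² + 0.0076² = 0.000058 + 0.145695 + 0.007056 + 0.000058 + 0.261632 + 0.000058 = 0.414557
B_2 = 1 / 0.414557 = 2.4122
Σp_3ᵢ² = 0.0723² + 0.0843² + 0.4217² + 0.1566² + 0.2169² + 0.0482² = 0.005227 + 0.007106 + 0.177831 + 0.024524 + 0.047046 + 0.002323 = 0.264057
B_3 = 1 / 0.264057 = 3.7871
Highest B → broadest niche (most generalist): species 1 (B = 4.41).

species 1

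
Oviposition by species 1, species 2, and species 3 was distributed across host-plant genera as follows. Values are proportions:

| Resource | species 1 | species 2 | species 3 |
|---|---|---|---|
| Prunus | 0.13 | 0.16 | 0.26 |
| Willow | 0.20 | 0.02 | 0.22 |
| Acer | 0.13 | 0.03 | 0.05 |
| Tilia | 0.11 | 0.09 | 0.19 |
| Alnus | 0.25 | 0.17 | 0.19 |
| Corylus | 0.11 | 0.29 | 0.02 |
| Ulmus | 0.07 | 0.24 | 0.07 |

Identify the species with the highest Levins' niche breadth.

Σp_1ᵢ² = 0.13² + 0.20² + 0.13² + 0.11² + 0.25² + 0.11² + 0.07² = 0.0169 + 0.0400 + 0.0169 + 0.0121 + 0.0625 + 0.0121 + 0.0049 = 0.1654
B_1 = 1 / 0.1654 = 6.0459
Σp_2ᵢ² = 0.16² + 0.02² + 0.03² + 0.09² + 0.17² + 0.29² + 0.24² = 0.0256 + 0.0004 + 0.0009 + 0.0081 + 0.0289 + 0.0841 + 0.0576 = 0.2056
B_2 = 1 / 0.2056 = 4.8638
Σp_3ᵢ² = 0.26² + 0.22² + 0.05² + 0.19² + 0.19² + 0.02² + 0.07² = 0.0676 + 0.0484 + 0.0025 + 0.0361 + 0.0361 + 0.0004 + 0.0049 = 0.1960
B_3 = 1 / 0.1960 = 5.1020
Highest B → broadest niche (most generalist): species 1 (B = 6.05).

species 1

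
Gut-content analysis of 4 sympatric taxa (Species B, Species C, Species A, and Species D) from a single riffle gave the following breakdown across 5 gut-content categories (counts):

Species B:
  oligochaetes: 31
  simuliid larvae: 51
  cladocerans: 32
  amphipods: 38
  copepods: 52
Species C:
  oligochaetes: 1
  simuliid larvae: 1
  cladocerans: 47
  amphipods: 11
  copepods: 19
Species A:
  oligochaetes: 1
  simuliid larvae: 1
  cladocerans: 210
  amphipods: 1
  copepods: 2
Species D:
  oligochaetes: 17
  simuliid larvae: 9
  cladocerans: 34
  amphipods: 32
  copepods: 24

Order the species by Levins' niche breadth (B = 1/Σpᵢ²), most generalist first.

Species B > Species D > Species C > Species A

Proportions for Species B (n=204): 31/204=0.1520, 51/204=0.2500, 32/204=0.1569, 38/204=0.1863, 52/204=0.2549
Proportions for Species C (n=79): 1/79=0.0127, 1/79=0.0127, 47/79=0.5949, 11/79=0.1392, 19/79=0.2405
Proportions for Species A (n=215): 1/215=0.0047, 1/215=0.0047, 210/215=0.9767, 1/215=0.0047, 2/215=0.0093
Proportions for Species D (n=116): 17/116=0.1466, 9/116=0.0776, 34/116=0.2931, 32/116=0.2759, 24/116=0.2069
Σp_Bᵢ² = 0.1520² + 0.2500² + 0.1569² + 0.1863² + 0.2549² = 0.023104 + 0.062500 + 0.024618 + 0.034708 + 0.064974 = 0.209904
B_B = 1 / 0.209904 = 4.7641
Σp_Cᵢ² = 0.0127² + 0.0127² + 0.5949² + 0.1392² + 0.2405² = 0.000161 + 0.000161 + 0.353906 + 0.019377 + 0.057840 = 0.431445
B_C = 1 / 0.431445 = 2.3178
Σp_Aᵢ² = 0.0047² + 0.0047² + 0.9767² + 0.0047² + 0.0093² = 0.000022 + 0.000022 + 0.953943 + 0.000022 + 0.000086 = 0.954095
B_A = 1 / 0.954095 = 1.0481
Σp_Dᵢ² = 0.1466² + 0.0776² + 0.2931² + 0.2759² + 0.2069² = 0.021492 + 0.006022 + 0.085908 + 0.076121 + 0.042808 = 0.232351
B_D = 1 / 0.232351 = 4.3038
Ranking by B (broadest → narrowest): Species B (4.76) > Species D (4.30) > Species C (2.32) > Species A (1.05)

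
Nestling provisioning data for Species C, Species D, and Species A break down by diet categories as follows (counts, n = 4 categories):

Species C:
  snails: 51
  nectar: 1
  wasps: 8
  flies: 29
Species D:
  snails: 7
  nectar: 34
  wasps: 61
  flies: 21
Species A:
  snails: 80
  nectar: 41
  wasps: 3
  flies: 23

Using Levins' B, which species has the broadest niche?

Species D

Proportions for Species C (n=89): 51/89=0.5730, 1/89=0.0112, 8/89=0.0899, 29/89=0.3258
Proportions for Species D (n=123): 7/123=0.0569, 34/123=0.2764, 61/123=0.4959, 21/123=0.1707
Proportions for Species A (n=147): 80/147=0.5442, 41/147=0.2789, 3/147=0.0204, 23/147=0.1565
Σp_Cᵢ² = 0.5730² + 0.0112² + 0.0899² + 0.3258² = 0.328329 + 0.000125 + 0.008082 + 0.106146 = 0.442682
B_C = 1 / 0.442682 = 2.2590
Σp_Dᵢ² = 0.0569² + 0.2764² + 0.4959² + 0.1707² = 0.003238 + 0.076397 + 0.245917 + 0.029138 = 0.354690
B_D = 1 / 0.354690 = 2.8194
Σp_Aᵢ² = 0.5442² + 0.2789² + 0.0204² + 0.1565² = 0.296154 + 0.077785 + 0.000416 + 0.024492 = 0.398847
B_A = 1 / 0.398847 = 2.5072
Highest B → broadest niche (most generalist): Species D (B = 2.82).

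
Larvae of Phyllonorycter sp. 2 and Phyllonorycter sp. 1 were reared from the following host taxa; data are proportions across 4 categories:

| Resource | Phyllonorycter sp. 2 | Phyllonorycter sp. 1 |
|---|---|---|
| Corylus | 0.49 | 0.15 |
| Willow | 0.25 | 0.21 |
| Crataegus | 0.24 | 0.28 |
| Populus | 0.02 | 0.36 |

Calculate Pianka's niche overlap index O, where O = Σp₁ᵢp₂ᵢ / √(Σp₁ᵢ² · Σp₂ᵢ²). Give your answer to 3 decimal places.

0.637

Σ p₁ᵢp₂ᵢ = 0.0735 + 0.0525 + 0.0672 + 0.0072 = 0.2004
Σp_1ᵢ² = 0.49² + 0.25² + 0.24² + 0.02² = 0.2401 + 0.0625 + 0.0576 + 0.0004 = 0.3606
Σp_2ᵢ² = 0.15² + 0.21² + 0.28² + 0.36² = 0.0225 + 0.0441 + 0.0784 + 0.1296 = 0.2746
O = 0.2004 / √(0.3606 × 0.2746) = 0.2004 / 0.314676 = 0.63685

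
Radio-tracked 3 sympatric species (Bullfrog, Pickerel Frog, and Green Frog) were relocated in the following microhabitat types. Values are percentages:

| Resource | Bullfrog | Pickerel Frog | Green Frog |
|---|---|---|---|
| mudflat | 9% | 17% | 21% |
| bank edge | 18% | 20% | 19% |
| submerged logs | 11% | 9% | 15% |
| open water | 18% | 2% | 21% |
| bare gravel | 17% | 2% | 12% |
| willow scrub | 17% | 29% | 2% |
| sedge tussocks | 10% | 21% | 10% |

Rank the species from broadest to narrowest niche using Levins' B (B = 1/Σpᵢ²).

Bullfrog > Green Frog > Pickerel Frog

Convert percentages to proportions (divide by 100).
Σp_Bullᵢ² = 0.09² + 0.18² + 0.11² + 0.18² + 0.17² + 0.17² + 0.10² = 0.0081 + 0.0324 + 0.0121 + 0.0324 + 0.0289 + 0.0289 + 0.0100 = 0.1528
B_Bull = 1 / 0.1528 = 6.5445
Σp_Pickᵢ² = 0.17² + 0.20² + 0.09² + 0.02² + 0.02² + 0.29² + 0.21² = 0.0289 + 0.0400 + 0.0081 + 0.0004 + 0.0004 + 0.0841 + 0.0441 = 0.2060
B_Pick = 1 / 0.2060 = 4.8544
Σp_Greeᵢ² = 0.21² + 0.19² + 0.15² + 0.21² + 0.12² + 0.02² + 0.10² = 0.0441 + 0.0361 + 0.0225 + 0.0441 + 0.0144 + 0.0004 + 0.0100 = 0.1716
B_Gree = 1 / 0.1716 = 5.8275
Ranking by B (broadest → narrowest): Bullfrog (6.54) > Green Frog (5.83) > Pickerel Frog (4.85)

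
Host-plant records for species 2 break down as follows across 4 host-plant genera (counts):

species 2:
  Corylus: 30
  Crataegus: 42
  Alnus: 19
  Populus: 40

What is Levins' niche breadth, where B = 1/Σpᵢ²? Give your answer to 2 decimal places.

3.71

Proportions for species 2 (n=131): 30/131=0.2290, 42/131=0.3206, 19/131=0.1450, 40/131=0.3053
Σpᵢ² = 0.2290² + 0.3206² + 0.1450² + 0.3053² = 0.052441 + 0.102784 + 0.021025 + 0.093208 = 0.269458
B = 1 / 0.269458 = 3.7112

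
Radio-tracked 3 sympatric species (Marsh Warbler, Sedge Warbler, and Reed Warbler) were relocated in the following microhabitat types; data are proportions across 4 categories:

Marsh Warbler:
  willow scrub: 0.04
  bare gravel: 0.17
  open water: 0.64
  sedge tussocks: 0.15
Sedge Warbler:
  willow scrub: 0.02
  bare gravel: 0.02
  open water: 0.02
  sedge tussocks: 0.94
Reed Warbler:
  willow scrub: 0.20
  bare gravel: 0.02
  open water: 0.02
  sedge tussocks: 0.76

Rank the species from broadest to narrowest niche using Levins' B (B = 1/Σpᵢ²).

Σp_Marsᵢ² = 0.04² + 0.17² + 0.64² + 0.15² = 0.0016 + 0.0289 + 0.4096 + 0.0225 = 0.4626
B_Mars = 1 / 0.4626 = 2.1617
Σp_Sedgᵢ² = 0.02² + 0.02² + 0.02² + 0.94² = 0.0004 + 0.0004 + 0.0004 + 0.8836 = 0.8848
B_Sedg = 1 / 0.8848 = 1.1302
Σp_Reedᵢ² = 0.20² + 0.02² + 0.02² + 0.76² = 0.0400 + 0.0004 + 0.0004 + 0.5776 = 0.6184
B_Reed = 1 / 0.6184 = 1.6171
Ranking by B (broadest → narrowest): Marsh Warbler (2.16) > Reed Warbler (1.62) > Sedge Warbler (1.13)

Marsh Warbler > Reed Warbler > Sedge Warbler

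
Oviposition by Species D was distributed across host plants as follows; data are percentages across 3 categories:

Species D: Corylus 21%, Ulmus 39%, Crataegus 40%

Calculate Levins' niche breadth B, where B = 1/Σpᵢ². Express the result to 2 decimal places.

2.81

Convert percentages to proportions (divide by 100).
Σpᵢ² = 0.21² + 0.39² + 0.40² = 0.0441 + 0.1521 + 0.1600 = 0.3562
B = 1 / 0.3562 = 2.8074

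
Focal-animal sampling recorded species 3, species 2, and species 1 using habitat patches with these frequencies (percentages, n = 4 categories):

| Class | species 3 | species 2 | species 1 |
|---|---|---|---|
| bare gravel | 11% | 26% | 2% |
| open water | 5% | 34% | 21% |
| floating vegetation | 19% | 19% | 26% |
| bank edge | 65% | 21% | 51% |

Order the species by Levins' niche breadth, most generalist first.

Convert percentages to proportions (divide by 100).
Σp_3ᵢ² = 0.11² + 0.05² + 0.19² + 0.65² = 0.0121 + 0.0025 + 0.0361 + 0.4225 = 0.4732
B_3 = 1 / 0.4732 = 2.1133
Σp_2ᵢ² = 0.26² + 0.34² + 0.19² + 0.21² = 0.0676 + 0.1156 + 0.0361 + 0.0441 = 0.2634
B_2 = 1 / 0.2634 = 3.7965
Σp_1ᵢ² = 0.02² + 0.21² + 0.26² + 0.51² = 0.0004 + 0.0441 + 0.0676 + 0.2601 = 0.3722
B_1 = 1 / 0.3722 = 2.6867
Ranking by B (broadest → narrowest): species 2 (3.80) > species 1 (2.69) > species 3 (2.11)

species 2 > species 1 > species 3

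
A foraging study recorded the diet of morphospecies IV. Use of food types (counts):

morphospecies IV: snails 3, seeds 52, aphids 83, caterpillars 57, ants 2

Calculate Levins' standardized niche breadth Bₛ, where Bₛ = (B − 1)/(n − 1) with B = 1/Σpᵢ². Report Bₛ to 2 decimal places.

Proportions for morphospecies IV (n=197): 3/197=0.0152, 52/197=0.2640, 83/197=0.4213, 57/197=0.2893, 2/197=0.0102
Σpᵢ² = 0.0152² + 0.2640² + 0.4213² + 0.2893² + 0.0102² = 0.000231 + 0.069696 + 0.177494 + 0.083694 + 0.000104 = 0.331219
B = 1 / 0.331219 = 3.0192
Bₛ = (B − 1)/(n − 1) = (3.0192 − 1)/(5 − 1) = 2.0192/4 = 0.5048

0.50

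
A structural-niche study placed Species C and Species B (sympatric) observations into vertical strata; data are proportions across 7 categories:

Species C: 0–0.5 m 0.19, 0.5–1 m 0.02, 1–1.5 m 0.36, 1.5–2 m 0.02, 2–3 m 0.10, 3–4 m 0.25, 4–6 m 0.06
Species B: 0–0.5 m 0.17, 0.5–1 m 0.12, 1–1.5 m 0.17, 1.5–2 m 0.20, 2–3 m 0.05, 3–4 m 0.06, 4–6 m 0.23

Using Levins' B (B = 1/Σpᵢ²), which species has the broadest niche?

Species B

Σp_Cᵢ² = 0.19² + 0.02² + 0.36² + 0.02² + 0.10² + 0.25² + 0.06² = 0.0361 + 0.0004 + 0.1296 + 0.0004 + 0.0100 + 0.0625 + 0.0036 = 0.2426
B_C = 1 / 0.2426 = 4.1220
Σp_Bᵢ² = 0.17² + 0.12² + 0.17² + 0.20² + 0.05² + 0.06² + 0.23² = 0.0289 + 0.0144 + 0.0289 + 0.0400 + 0.0025 + 0.0036 + 0.0529 = 0.1712
B_B = 1 / 0.1712 = 5.8411
Highest B → broadest niche (most generalist): Species B (B = 5.84).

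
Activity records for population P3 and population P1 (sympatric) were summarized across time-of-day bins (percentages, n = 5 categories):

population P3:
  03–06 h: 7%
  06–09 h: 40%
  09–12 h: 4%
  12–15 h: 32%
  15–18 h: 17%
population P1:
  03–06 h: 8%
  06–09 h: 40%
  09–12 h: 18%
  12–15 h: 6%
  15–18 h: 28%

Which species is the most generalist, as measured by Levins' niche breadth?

population P1

Convert percentages to proportions (divide by 100).
Σp_P3ᵢ² = 0.07² + 0.40² + 0.04² + 0.32² + 0.17² = 0.0049 + 0.1600 + 0.0016 + 0.1024 + 0.0289 = 0.2978
B_P3 = 1 / 0.2978 = 3.3580
Σp_P1ᵢ² = 0.08² + 0.40² + 0.18² + 0.06² + 0.28² = 0.0064 + 0.1600 + 0.0324 + 0.0036 + 0.0784 = 0.2808
B_P1 = 1 / 0.2808 = 3.5613
Highest B → broadest niche (most generalist): population P1 (B = 3.56).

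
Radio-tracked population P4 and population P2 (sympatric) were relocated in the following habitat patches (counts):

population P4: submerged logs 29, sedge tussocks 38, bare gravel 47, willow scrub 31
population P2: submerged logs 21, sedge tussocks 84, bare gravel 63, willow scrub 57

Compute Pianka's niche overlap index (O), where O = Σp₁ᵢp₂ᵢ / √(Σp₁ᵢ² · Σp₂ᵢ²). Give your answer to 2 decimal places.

0.95

Proportions for population P4 (n=145): 29/145=0.2000, 38/145=0.2621, 47/145=0.3241, 31/145=0.2138
Proportions for population P2 (n=225): 21/225=0.0933, 84/225=0.3733, 63/225=0.2800, 57/225=0.2533
Σ p₁ᵢp₂ᵢ = 0.018660 + 0.097842 + 0.090748 + 0.054156 = 0.261406
Σp_1ᵢ² = 0.2000² + 0.2621² + 0.3241² + 0.2138² = 0.040000 + 0.068696 + 0.105041 + 0.045710 = 0.259447
Σp_2ᵢ² = 0.0933² + 0.3733² + 0.2800² + 0.2533² = 0.008705 + 0.139353 + 0.078400 + 0.064161 = 0.290619
O = 0.261406 / √(0.259447 × 0.290619) = 0.261406 / 0.2745910 = 0.9520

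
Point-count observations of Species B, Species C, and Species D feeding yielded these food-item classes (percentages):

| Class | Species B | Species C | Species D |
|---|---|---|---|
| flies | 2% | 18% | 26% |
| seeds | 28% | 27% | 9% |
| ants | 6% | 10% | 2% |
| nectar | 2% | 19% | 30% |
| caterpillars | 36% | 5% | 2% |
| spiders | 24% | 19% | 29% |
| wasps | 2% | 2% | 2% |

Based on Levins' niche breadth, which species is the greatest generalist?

Species C

Convert percentages to proportions (divide by 100).
Σp_Bᵢ² = 0.02² + 0.28² + 0.06² + 0.02² + 0.36² + 0.24² + 0.02² = 0.0004 + 0.0784 + 0.0036 + 0.0004 + 0.1296 + 0.0576 + 0.0004 = 0.2704
B_B = 1 / 0.2704 = 3.6982
Σp_Cᵢ² = 0.18² + 0.27² + 0.10² + 0.19² + 0.05² + 0.19² + 0.02² = 0.0324 + 0.0729 + 0.0100 + 0.0361 + 0.0025 + 0.0361 + 0.0004 = 0.1904
B_C = 1 / 0.1904 = 5.2521
Σp_Dᵢ² = 0.26² + 0.09² + 0.02² + 0.30² + 0.02² + 0.29² + 0.02² = 0.0676 + 0.0081 + 0.0004 + 0.0900 + 0.0004 + 0.0841 + 0.0004 = 0.2510
B_D = 1 / 0.2510 = 3.9841
Highest B → broadest niche (most generalist): Species C (B = 5.25).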